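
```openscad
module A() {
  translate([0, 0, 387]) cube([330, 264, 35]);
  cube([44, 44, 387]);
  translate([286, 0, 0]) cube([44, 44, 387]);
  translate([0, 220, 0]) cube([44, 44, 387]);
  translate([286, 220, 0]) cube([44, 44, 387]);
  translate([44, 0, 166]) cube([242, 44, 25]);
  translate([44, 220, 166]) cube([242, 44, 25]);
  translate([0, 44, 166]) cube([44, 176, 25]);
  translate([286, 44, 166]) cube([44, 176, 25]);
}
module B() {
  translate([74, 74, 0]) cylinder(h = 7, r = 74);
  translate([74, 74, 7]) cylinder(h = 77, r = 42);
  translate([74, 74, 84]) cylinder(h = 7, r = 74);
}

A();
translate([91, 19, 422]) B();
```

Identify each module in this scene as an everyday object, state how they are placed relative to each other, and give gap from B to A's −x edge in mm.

The spool's min-x is at 91; the stool's min-x is 0; gap = 91 mm.

A is a stool. B is a spool. The spool is on top of the stool. The gap from the spool to the stool's −x edge is 91 mm.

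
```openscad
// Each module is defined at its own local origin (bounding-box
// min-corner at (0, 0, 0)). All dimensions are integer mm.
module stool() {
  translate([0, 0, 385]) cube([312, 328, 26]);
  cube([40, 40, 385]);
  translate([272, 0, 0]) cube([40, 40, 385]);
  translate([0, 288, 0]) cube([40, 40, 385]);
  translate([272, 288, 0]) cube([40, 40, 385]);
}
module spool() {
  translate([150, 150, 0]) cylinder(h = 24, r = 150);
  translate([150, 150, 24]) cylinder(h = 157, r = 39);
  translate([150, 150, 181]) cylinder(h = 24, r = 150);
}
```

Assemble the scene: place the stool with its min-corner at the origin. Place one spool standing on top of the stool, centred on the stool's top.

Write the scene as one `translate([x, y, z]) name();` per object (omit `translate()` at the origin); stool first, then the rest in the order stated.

stool();
translate([6, 14, 411]) spool();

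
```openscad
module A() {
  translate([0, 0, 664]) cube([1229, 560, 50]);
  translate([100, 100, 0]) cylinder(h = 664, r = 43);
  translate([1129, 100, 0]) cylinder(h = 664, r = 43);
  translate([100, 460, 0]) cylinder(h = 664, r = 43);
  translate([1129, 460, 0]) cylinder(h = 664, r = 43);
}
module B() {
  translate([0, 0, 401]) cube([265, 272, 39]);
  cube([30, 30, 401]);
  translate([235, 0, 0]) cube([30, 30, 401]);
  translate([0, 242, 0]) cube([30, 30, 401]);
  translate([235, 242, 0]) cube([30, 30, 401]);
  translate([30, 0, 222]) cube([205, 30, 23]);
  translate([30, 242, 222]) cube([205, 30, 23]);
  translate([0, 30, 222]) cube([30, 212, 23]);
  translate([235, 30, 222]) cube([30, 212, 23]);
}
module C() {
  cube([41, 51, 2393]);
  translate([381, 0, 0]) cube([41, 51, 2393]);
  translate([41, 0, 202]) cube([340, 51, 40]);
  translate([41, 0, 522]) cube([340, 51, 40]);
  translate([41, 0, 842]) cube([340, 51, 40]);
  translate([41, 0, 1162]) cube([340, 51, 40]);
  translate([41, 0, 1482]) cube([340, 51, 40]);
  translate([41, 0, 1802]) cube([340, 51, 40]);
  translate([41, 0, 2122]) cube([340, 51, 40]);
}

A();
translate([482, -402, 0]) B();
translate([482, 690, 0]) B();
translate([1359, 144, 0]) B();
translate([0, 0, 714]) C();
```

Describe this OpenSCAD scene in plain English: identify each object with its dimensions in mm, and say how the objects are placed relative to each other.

A is a table with a 1229×560 mm rectangular top, 50 mm thick, top surface at z = 714 mm, supported by four round legs of 86 mm diameter, each leg's bounding box inset 57 mm from the nearest pair of top edges, running from the floor.

B is a simple wooden stool: a rectangular seat 265 mm (x) by 272 mm (y), 39 mm thick, top face at z = 440 mm, on four square legs, each 30×30 mm in cross-section. The legs rest on z = 0, each flush with a corner of the seat. Four stretchers, 30 mm wide and 23 mm tall, connect adjacent legs with their undersides at z = 222 mm, each running between the inner faces of the legs it joins and aligned with the legs' outer faces on the other axis.

C is a wooden ladder with two side rails of 41×51 mm section and 2393 mm height, set 422 mm apart overall. Between them run 7 rectangular rungs (51 mm deep, 40 mm thick), front faces flush with the rails' −y face. The bottom of the first rung is 202 mm above the floor and each subsequent rung is 320 mm higher than the one below.

Three stools sit around the table at the −y, +y, +x sides. The ladder is on top of the table.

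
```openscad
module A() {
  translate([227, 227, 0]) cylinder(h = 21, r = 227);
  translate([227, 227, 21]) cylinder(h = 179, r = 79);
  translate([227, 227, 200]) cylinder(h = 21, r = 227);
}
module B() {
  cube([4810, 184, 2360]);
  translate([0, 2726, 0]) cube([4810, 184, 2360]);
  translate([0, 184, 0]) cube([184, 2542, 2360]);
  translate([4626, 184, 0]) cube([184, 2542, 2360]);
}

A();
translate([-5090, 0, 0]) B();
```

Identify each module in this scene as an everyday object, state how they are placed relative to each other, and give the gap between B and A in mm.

A is a spool. B is a house frame. The house frame is on the floor beside the spool on its −x side. The gap between the house frame and the spool is 280 mm.

The house frame's nearest face is 280 mm from the spool's −x face.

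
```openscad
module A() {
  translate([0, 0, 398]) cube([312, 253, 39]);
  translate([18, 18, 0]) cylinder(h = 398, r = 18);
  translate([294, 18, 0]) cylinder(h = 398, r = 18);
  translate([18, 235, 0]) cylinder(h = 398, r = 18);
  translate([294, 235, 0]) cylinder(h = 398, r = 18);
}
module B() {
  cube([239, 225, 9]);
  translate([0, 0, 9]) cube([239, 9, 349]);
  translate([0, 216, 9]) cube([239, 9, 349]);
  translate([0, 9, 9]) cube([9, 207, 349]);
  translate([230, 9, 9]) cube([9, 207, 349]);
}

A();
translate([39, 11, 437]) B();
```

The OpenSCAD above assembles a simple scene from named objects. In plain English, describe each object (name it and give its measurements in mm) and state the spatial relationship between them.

A is a four-legged stool. The seat is a 312×253×39 mm slab whose top surface is at z = 437 mm; four round legs, each 36 mm in diameter, run from the floor (z = 0) to the underside of the seat, each leg's axis is inset half a diameter from the nearest pair of seat edges (so the leg's bounding box is flush with the corner).

B is an open storage box with external size 239×225×358 mm and wall thickness 9 mm (the base is also 9 mm thick). The base covers the whole footprint; the four walls stand on the base, with the y-facing walls full-width and the x-facing walls fitting between their inner faces.

The open box is on top of the stool.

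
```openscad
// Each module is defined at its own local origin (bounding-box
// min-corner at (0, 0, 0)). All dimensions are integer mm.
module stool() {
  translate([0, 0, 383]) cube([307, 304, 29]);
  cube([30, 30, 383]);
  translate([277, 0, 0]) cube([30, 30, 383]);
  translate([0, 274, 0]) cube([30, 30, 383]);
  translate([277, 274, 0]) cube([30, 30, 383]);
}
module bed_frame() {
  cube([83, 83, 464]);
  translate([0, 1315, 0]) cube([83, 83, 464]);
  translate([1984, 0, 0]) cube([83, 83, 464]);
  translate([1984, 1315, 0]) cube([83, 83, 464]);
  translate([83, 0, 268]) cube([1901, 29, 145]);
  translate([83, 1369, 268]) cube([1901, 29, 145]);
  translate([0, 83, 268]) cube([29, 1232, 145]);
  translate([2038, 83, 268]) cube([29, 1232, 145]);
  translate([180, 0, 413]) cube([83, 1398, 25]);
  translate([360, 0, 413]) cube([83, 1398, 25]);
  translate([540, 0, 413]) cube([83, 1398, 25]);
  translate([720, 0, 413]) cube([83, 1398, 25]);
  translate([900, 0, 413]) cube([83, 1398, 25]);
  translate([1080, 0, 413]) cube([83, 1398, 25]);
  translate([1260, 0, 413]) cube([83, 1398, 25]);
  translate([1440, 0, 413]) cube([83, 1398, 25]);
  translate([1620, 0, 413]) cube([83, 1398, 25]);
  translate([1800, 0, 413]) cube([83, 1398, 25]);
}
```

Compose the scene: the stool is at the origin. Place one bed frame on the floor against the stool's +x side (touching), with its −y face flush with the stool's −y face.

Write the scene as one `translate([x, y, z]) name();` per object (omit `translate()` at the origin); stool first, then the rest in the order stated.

stool();
translate([307, 0, 0]) bed_frame();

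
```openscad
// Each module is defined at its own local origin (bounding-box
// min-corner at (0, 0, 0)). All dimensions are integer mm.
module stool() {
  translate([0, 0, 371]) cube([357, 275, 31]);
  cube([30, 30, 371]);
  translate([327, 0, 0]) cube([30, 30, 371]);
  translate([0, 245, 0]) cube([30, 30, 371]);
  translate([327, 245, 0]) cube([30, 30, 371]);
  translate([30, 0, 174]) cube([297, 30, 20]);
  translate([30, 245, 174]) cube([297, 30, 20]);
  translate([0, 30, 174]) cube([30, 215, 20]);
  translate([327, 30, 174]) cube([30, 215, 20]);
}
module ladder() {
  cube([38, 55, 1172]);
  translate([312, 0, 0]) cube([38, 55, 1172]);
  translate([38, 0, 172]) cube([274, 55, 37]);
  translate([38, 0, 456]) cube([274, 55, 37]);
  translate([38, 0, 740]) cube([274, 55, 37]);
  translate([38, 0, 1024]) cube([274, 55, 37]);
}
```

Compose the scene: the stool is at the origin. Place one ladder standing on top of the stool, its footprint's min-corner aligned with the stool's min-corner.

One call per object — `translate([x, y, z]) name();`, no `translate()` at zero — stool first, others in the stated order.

stool();
translate([0, 0, 402]) ladder();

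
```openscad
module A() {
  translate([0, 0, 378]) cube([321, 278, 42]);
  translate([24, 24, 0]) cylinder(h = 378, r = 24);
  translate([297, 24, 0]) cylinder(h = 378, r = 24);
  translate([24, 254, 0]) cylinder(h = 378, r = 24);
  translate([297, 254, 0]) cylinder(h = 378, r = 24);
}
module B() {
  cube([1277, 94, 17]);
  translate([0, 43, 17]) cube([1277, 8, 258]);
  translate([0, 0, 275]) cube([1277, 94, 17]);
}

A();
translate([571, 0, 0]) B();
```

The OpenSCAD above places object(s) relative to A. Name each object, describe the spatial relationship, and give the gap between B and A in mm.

A is a stool. B is an I-beam. The I-beam is on the floor beside the stool on its +x side. The gap between the I-beam and the stool is 250 mm.

The I-beam's nearest face is 250 mm from the stool's +x face.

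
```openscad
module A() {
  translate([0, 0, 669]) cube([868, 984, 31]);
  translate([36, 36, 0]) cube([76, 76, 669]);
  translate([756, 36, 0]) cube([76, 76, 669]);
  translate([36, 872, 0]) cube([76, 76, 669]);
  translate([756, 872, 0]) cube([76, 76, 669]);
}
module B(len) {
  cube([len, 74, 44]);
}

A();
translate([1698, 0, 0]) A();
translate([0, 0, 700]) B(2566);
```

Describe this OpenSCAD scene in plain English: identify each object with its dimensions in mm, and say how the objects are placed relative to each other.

A is a rectangular dining table. The top is 868×984×31 mm with its upper surface at z = 700 mm. It stands on four 76×76 mm square legs, each inset 36 mm from the nearest pair of top edges, running from the floor to the underside of the top.

B is a rectangular beam 2566 mm long (x), 74 mm deep (y), 44 mm thick (z).

The beam spans the tops of two tables placed 830 mm apart, resting at z = 700 mm.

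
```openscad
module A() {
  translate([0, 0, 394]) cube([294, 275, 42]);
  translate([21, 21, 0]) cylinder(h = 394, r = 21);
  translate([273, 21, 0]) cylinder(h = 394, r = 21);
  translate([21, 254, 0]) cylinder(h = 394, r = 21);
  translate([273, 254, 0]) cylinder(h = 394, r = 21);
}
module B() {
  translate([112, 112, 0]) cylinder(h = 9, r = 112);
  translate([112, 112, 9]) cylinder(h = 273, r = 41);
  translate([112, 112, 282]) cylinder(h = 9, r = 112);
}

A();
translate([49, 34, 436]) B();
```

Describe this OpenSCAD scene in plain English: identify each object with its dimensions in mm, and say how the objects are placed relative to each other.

A is a simple wooden stool: a rectangular seat 294 mm (x) by 275 mm (y), 42 mm thick, top face at z = 436 mm, on four round legs, each 42 mm in diameter. The legs rest on z = 0, each leg's axis is inset half a diameter from the nearest pair of seat edges (so the leg's bounding box is flush with the corner).

B is a spool: two coaxial disc flanges of radius 112 mm and thickness 9 mm, joined by a core cylinder of radius 41 mm and height 273 mm. The lower flange rests on z = 0 and the three cylinders share a vertical axis.

The spool is on top of the stool.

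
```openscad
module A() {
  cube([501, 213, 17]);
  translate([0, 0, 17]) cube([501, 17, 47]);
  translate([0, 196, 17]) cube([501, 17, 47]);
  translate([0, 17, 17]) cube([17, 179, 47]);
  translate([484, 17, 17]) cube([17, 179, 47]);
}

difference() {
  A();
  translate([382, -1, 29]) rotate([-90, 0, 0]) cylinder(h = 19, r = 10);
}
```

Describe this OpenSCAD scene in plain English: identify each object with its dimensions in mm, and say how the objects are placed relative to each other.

A is an open storage box with external size 501×213×64 mm and wall thickness 17 mm (the base is also 17 mm thick). The base covers the whole footprint; the four walls stand on the base, with the y-facing walls full-width and the x-facing walls fitting between their inner faces.

The open box has a circular hole of radius 10 mm through its front wall, centred at (x = 382, z = 29).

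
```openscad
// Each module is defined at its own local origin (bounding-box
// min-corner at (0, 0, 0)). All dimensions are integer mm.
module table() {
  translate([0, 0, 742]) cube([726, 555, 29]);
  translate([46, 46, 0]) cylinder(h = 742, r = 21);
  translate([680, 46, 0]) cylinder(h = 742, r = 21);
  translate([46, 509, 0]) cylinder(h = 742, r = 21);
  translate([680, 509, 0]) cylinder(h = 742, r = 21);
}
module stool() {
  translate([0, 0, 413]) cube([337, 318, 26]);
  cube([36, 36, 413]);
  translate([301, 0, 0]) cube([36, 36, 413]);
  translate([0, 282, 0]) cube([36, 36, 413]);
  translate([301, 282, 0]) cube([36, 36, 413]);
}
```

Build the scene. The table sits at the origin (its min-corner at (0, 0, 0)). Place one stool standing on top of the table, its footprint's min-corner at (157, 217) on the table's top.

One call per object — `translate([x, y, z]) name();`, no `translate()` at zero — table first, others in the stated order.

table();
translate([157, 217, 771]) stool();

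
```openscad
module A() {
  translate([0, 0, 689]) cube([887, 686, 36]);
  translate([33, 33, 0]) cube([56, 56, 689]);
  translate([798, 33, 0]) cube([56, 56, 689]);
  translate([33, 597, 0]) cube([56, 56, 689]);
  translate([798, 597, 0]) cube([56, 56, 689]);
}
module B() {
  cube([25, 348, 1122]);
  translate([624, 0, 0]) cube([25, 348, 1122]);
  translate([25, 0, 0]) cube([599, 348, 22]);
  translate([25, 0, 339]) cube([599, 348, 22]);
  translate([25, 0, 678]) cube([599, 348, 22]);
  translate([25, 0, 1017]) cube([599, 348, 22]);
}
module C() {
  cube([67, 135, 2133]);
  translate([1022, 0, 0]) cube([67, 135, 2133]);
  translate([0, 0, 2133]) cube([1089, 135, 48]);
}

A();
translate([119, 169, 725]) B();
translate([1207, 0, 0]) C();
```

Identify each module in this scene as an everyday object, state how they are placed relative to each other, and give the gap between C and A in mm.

A is a table. B is a bookshelf. C is a door frame. The bookshelf is on top of the table, centred. The door frame is on the floor beside the table on its +x side. The gap between the door frame and the table is 320 mm.

The door frame's nearest face is 320 mm from the table's +x face.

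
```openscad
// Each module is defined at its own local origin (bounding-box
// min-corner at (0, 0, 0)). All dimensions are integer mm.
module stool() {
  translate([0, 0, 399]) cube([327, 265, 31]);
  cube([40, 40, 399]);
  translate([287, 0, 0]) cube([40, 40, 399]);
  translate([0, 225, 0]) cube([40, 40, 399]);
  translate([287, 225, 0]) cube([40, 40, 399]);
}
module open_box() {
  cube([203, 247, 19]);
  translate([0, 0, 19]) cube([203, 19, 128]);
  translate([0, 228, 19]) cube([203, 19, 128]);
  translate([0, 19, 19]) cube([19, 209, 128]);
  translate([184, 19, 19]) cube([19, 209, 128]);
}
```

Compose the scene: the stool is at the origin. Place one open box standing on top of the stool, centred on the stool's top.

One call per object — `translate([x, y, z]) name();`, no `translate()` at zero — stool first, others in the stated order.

stool();
translate([62, 9, 430]) open_box();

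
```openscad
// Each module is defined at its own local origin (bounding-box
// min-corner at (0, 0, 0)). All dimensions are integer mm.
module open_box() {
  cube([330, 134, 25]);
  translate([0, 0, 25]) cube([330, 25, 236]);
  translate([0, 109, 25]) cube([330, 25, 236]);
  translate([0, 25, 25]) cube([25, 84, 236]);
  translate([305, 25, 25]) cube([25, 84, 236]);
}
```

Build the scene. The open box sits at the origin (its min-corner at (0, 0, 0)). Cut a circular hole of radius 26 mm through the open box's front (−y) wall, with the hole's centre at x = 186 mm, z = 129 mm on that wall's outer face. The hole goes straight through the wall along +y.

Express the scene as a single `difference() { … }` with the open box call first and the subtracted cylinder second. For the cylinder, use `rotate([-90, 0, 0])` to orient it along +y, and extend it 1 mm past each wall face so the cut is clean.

difference() {
  open_box();
  translate([186, -1, 129]) rotate([-90, 0, 0]) cylinder(h = 27, r = 26);
}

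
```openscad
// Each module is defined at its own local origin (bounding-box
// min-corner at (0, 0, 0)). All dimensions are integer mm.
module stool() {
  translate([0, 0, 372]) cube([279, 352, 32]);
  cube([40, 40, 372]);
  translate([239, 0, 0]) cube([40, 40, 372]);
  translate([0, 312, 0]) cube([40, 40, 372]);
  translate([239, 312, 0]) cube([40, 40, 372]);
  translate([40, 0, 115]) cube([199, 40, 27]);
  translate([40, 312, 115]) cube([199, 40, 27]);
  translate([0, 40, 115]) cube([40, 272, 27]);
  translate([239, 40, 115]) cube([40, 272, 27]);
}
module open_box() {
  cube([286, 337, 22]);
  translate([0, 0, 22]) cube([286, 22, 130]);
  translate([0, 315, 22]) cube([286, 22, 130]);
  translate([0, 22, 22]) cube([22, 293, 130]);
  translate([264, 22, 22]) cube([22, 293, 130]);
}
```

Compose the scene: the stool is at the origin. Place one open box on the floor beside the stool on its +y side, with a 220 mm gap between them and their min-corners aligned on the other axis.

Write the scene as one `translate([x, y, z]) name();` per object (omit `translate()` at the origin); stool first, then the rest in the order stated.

stool();
translate([0, 572, 0]) open_box();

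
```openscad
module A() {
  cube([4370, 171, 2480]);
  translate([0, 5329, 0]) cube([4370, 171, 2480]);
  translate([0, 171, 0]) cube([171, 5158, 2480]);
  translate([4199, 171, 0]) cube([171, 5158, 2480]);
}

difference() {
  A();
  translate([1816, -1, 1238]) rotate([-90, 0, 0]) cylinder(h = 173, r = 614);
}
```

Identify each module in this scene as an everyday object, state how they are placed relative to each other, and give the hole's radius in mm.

A is a house frame. The house frame has a circular hole through its front wall. The hole's radius is 614 mm.

The subtracted cylinder has r = 614 mm.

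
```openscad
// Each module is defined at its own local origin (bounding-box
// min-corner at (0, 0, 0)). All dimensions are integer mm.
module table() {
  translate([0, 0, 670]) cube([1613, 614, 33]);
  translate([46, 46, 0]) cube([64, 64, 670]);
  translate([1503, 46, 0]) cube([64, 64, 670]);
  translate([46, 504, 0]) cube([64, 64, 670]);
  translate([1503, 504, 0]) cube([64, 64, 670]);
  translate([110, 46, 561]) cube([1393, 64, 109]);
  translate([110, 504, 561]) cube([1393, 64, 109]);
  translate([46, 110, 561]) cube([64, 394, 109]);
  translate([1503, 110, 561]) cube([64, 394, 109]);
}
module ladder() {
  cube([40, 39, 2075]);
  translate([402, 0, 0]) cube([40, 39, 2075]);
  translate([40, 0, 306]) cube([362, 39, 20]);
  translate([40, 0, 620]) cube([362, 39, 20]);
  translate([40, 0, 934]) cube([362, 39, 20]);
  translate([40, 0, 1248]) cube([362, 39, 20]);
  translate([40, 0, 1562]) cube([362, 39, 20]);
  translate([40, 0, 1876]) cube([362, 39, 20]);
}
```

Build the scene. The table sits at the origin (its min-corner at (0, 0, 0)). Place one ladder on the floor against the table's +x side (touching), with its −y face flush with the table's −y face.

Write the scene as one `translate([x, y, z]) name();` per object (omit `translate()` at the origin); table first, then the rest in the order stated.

table();
translate([1613, 0, 0]) ladder();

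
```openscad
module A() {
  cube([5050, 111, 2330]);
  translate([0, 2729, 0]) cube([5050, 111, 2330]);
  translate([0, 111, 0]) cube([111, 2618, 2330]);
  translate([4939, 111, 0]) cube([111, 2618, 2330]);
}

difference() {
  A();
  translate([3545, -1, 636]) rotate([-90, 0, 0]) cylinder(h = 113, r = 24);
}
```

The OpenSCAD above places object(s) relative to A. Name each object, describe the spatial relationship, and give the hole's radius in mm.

A is a house frame. The house frame has a circular hole through its front wall. The hole's radius is 24 mm.

The subtracted cylinder has r = 24 mm.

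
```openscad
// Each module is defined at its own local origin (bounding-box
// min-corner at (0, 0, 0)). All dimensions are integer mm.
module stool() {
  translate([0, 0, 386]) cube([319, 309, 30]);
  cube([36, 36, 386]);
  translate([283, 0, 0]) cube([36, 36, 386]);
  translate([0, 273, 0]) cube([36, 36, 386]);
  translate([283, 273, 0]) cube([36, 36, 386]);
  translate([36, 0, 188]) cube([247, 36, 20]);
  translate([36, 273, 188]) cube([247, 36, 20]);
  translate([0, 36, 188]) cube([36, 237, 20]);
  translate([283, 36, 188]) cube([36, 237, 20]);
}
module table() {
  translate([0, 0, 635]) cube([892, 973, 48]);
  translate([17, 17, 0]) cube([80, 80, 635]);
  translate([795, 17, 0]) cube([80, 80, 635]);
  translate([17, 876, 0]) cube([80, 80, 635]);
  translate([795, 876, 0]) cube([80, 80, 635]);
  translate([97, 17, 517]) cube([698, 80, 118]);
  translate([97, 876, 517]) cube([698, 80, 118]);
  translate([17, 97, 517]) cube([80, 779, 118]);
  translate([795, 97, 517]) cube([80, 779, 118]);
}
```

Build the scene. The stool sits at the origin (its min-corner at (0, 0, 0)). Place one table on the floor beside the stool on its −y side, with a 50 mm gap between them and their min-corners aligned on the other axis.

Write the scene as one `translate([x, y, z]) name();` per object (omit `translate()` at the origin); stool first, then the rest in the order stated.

stool();
translate([0, -1023, 0]) table();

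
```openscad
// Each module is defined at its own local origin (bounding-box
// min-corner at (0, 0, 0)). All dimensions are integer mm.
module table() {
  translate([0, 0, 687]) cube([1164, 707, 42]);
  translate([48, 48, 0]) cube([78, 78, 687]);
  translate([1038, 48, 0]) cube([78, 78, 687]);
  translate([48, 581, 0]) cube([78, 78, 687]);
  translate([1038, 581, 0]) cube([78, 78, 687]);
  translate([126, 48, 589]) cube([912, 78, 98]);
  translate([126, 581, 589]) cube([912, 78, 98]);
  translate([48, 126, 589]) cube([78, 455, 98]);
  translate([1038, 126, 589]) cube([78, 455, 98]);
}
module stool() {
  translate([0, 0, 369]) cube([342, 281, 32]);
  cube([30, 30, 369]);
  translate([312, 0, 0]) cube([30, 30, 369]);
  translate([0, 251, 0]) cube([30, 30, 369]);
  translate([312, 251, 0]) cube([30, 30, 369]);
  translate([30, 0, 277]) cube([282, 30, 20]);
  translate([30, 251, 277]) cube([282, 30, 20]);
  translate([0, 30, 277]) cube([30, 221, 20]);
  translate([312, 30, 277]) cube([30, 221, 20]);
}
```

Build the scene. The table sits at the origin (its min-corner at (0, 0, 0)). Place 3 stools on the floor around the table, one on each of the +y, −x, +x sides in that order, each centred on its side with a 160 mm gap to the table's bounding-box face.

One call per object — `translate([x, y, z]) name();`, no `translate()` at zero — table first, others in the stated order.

table();
translate([411, 867, 0]) stool();
translate([-502, 213, 0]) stool();
translate([1324, 213, 0]) stool();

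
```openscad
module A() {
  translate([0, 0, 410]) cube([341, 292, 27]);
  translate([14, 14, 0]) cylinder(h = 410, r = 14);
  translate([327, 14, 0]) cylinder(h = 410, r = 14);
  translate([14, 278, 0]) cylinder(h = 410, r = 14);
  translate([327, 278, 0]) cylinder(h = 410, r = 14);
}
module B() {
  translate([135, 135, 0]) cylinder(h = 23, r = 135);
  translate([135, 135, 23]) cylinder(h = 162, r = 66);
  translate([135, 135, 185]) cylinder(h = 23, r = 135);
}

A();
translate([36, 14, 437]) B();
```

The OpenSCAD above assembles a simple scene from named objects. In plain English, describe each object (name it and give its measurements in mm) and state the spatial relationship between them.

A is a four-legged stool. The seat is 341×292 mm, 27 mm thick, top at z = 437 mm. It stands on four round legs, each 28 mm in diameter, from z = 0 to the seat underside, each leg's axis is inset half a diameter from the nearest pair of seat edges (so the leg's bounding box is flush with the corner).

B is a spool: two coaxial disc flanges of radius 135 mm and thickness 23 mm, joined by a core cylinder of radius 66 mm and height 162 mm. The lower flange rests on z = 0 and the three cylinders share a vertical axis.

The spool is on top of the stool.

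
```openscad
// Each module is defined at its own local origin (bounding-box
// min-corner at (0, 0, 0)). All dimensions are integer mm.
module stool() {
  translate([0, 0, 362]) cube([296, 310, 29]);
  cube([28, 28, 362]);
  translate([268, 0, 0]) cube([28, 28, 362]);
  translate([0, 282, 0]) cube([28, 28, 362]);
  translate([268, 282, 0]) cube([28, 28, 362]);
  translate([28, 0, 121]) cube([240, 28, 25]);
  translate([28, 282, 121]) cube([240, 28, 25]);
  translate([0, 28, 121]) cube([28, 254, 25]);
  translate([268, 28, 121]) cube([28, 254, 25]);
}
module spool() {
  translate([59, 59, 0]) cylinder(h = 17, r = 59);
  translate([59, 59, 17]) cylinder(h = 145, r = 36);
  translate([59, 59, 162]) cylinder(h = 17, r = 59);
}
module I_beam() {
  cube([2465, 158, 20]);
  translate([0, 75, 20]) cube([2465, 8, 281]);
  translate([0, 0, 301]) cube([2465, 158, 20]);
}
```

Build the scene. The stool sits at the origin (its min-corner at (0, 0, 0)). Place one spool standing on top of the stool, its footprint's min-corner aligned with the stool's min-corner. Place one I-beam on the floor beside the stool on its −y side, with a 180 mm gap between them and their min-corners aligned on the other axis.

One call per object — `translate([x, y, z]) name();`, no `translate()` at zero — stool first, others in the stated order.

stool();
translate([0, 0, 391]) spool();
translate([0, -338, 0]) I_beam();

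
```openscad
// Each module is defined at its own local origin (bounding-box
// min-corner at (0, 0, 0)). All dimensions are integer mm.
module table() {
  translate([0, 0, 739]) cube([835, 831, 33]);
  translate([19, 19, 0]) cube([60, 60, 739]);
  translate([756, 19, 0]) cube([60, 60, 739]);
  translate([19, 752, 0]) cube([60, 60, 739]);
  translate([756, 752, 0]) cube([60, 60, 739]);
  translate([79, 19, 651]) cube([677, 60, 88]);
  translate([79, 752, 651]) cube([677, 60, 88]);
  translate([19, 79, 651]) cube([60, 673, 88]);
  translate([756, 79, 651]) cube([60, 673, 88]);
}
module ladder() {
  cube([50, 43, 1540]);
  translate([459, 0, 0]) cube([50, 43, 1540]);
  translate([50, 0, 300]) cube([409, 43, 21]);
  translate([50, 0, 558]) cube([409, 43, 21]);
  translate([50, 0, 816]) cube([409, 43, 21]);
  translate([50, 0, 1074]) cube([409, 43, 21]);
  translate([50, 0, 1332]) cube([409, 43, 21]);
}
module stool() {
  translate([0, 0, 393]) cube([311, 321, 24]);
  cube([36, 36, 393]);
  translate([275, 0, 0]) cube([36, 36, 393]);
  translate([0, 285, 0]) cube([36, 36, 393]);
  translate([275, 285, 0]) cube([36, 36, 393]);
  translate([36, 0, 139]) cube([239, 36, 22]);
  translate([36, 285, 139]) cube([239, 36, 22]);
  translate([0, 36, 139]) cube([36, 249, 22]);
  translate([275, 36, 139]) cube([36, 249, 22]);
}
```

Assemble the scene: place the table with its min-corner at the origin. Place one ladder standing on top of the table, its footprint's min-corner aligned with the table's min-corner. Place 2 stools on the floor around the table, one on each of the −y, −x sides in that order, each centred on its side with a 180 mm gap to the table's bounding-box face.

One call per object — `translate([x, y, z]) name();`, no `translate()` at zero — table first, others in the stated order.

table();
translate([0, 0, 772]) ladder();
translate([262, -501, 0]) stool();
translate([-491, 255, 0]) stool();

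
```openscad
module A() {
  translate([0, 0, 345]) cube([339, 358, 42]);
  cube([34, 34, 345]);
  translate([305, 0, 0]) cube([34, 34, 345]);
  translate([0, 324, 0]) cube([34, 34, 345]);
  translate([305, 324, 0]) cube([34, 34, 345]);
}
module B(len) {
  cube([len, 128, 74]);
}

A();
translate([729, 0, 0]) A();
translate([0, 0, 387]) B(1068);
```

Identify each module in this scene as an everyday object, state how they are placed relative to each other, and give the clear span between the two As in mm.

A is a stool. B is a beam. A beam spans the tops of two stools. The clear span between the two stools is 390 mm.

Second stool starts at x = 729; first ends at x = 339; clear span = 729 − 339 = 390 mm.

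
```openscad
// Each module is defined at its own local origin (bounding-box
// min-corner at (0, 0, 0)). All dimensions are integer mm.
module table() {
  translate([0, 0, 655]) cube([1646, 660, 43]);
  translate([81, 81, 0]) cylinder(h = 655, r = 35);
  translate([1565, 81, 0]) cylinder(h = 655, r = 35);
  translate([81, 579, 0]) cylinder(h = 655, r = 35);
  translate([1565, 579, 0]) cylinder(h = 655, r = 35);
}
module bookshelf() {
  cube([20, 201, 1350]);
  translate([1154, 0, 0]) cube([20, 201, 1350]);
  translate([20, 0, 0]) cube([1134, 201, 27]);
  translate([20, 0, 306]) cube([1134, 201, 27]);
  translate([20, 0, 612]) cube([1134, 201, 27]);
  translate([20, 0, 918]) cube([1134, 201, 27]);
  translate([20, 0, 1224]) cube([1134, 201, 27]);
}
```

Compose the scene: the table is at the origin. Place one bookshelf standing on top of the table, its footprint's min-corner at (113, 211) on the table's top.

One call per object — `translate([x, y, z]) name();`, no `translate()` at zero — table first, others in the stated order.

table();
translate([113, 211, 698]) bookshelf();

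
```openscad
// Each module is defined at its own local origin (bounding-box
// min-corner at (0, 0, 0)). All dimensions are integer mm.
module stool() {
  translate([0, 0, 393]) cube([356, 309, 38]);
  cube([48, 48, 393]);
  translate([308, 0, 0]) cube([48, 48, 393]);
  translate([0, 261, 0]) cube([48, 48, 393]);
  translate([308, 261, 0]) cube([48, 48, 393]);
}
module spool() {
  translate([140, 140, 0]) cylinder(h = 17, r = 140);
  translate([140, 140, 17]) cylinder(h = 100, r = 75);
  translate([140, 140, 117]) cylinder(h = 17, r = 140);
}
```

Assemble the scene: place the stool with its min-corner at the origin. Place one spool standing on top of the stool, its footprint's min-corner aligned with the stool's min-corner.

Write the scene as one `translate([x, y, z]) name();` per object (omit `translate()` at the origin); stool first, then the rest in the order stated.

stool();
translate([0, 0, 431]) spool();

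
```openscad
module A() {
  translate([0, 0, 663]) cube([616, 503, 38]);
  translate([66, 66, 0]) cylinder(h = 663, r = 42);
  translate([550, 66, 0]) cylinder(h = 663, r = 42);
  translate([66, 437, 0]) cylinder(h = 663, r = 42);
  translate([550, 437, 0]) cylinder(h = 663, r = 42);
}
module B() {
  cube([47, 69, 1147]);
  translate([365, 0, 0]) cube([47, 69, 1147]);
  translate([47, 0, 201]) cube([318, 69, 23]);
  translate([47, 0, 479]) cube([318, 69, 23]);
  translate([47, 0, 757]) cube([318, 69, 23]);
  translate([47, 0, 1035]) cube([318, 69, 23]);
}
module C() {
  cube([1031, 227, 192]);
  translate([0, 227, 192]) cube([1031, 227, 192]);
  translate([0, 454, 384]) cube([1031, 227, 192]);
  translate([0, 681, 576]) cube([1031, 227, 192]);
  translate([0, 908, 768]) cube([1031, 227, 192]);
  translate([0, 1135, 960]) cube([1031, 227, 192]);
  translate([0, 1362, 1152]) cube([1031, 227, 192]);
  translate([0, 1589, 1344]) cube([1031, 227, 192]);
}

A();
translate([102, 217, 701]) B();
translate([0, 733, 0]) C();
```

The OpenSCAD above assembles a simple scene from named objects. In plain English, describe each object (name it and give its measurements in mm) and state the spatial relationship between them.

A is a table: top 616 mm (x) × 503 mm (y), 38 mm thick, upper face at z = 701 mm, on four round legs of 84 mm diameter, each leg's bounding box inset 24 mm from the nearest pair of top edges, running from z = 0 to the bottom of the top.

B is a wooden ladder with two side rails of 47×69 mm section and 1147 mm height, set 412 mm apart overall. Between them run 4 rectangular rungs (69 mm deep, 23 mm thick), front faces flush with the rails' −y face. The bottom of the first rung is 201 mm above the floor and each subsequent rung is 278 mm higher than the one below.

C is a run of 8 identical solid stair steps. Each tread is 1031×227 mm and each step block is 192 mm high. Step 1 rests on the floor; step k is offset from step 1 by (k−1)×227 mm in y and (k−1)×192 mm in z.

The ladder is on top of the table, centred. The staircase is on the floor beside the table on its +y side.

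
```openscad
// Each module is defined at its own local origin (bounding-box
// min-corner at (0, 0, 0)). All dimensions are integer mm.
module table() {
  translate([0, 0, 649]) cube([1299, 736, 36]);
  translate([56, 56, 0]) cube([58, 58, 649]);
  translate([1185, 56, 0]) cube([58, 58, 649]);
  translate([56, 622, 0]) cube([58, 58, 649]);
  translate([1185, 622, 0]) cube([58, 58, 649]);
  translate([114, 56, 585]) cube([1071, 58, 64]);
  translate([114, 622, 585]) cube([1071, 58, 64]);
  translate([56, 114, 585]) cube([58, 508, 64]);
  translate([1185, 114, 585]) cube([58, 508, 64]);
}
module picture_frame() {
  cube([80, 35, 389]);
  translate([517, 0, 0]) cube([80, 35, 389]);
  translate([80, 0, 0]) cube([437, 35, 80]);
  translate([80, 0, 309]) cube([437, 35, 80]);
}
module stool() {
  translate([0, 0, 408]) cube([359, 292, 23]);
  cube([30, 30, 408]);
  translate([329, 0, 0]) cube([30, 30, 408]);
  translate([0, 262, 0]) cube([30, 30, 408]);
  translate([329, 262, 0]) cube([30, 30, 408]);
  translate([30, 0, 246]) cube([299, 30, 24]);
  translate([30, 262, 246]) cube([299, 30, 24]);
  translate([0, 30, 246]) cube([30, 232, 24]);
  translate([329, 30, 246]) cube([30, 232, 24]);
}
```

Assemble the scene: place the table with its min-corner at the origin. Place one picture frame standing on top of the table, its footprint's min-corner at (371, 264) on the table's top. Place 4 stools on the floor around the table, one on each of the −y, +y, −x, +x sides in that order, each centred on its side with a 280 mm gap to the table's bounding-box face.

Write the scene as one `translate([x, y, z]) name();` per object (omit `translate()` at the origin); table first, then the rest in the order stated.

table();
translate([371, 264, 685]) picture_frame();
translate([470, -572, 0]) stool();
translate([470, 1016, 0]) stool();
translate([-639, 222, 0]) stool();
translate([1579, 222, 0]) stool();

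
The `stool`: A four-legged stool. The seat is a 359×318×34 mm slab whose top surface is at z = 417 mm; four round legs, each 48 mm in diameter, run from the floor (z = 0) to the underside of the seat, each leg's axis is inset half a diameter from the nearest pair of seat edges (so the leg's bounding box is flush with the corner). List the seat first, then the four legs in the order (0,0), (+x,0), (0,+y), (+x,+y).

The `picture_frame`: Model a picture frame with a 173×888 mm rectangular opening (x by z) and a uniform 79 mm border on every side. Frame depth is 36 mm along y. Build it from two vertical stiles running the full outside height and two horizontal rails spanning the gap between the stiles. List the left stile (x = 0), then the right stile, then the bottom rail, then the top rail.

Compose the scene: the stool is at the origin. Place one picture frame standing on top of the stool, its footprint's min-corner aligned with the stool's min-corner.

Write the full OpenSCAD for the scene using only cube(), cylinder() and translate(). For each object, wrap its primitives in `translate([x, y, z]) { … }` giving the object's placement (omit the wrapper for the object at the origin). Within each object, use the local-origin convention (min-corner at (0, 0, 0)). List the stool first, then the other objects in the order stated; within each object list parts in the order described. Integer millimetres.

translate([0, 0, 383]) cube([359, 318, 34]);
translate([24, 24, 0]) cylinder(h = 383, r = 24);
translate([335, 24, 0]) cylinder(h = 383, r = 24);
translate([24, 294, 0]) cylinder(h = 383, r = 24);
translate([335, 294, 0]) cylinder(h = 383, r = 24);
translate([0, 0, 417]) {
  cube([79, 36, 1046]);
  translate([252, 0, 0]) cube([79, 36, 1046]);
  translate([79, 0, 0]) cube([173, 36, 79]);
  translate([79, 0, 967]) cube([173, 36, 79]);
}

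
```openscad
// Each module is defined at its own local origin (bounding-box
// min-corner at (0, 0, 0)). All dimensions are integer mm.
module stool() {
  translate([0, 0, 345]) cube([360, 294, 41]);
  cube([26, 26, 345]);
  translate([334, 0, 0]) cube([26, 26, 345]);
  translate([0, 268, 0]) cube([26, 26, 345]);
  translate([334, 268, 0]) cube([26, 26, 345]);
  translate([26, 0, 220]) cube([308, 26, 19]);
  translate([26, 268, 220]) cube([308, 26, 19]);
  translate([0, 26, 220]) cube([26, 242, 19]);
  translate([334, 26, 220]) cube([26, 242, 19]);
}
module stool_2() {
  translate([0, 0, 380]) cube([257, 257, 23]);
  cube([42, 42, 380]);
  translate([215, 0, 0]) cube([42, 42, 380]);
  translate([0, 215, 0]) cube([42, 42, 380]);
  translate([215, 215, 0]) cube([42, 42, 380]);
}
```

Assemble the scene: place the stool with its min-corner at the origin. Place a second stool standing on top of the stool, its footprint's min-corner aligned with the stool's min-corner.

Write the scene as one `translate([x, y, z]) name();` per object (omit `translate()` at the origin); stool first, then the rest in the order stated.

stool();
translate([0, 0, 386]) stool_2();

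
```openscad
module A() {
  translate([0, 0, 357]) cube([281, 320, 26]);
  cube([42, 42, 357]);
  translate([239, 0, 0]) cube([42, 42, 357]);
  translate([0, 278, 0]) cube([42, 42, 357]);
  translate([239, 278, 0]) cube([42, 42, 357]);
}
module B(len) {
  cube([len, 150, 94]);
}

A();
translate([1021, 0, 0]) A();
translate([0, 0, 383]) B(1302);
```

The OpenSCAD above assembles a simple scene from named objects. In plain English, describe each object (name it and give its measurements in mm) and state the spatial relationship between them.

A is a simple wooden stool: a rectangular seat 281 mm (x) by 320 mm (y), 26 mm thick, top face at z = 383 mm, on four square legs, each 42×42 mm in cross-section. The legs rest on z = 0, each flush with a corner of the seat.

B is a rectangular beam 1302 mm long (x), 150 mm deep (y), 94 mm thick (z).

The beam spans the tops of two stools placed 740 mm apart, resting at z = 383 mm.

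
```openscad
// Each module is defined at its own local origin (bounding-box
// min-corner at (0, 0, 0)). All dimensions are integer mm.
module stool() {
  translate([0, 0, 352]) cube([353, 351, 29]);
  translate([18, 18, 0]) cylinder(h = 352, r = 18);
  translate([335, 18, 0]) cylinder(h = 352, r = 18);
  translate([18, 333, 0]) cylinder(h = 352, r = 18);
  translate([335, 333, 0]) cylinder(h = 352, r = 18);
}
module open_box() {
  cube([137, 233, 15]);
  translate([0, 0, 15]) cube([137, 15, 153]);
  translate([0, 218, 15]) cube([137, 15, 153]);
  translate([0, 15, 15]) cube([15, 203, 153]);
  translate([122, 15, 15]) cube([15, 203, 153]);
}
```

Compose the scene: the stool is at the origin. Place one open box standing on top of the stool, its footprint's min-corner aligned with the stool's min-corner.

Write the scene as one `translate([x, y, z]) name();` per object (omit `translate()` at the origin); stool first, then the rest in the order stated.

stool();
translate([0, 0, 381]) open_box();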